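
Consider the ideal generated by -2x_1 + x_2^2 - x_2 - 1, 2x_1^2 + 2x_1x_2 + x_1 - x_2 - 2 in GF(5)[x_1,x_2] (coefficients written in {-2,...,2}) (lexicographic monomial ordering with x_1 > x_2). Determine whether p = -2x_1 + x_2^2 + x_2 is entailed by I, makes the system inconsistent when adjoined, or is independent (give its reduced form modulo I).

Adjoining -2x_1 + x_2^2 + x_2 makes the ideal the whole ring: the system is inconsistent.

First compute the reduced Gröbner basis of I by Buchberger's algorithm.
f_1 = -2x_1 + x_2^2 - x_2 - 1, LT = x_1.
f_2 = 2x_1^2 + 2x_1x_2 + x_1 - x_2 - 2, LT = x_1^2.

S(f_1,f_2): lcm = x_1^2. S = 2x_1x_2^2 + 2x_1x_2 - 2x_2 + 1.
  leading term x_1x_2^2: subtract (-x_2^2)·f_1 from 2x_1x_2^2 + 2x_1x_2 - 2x_2 + 1 → 2x_1x_2 + x_2^4 - x_2^3 - x_2^2 - 2x_2 + 1
  leading term x_1x_2: subtract (-x_2)·f_1 from 2x_1x_2 + x_2^4 - x_2^3 - x_2^2 - 2x_2 + 1 → x_2^4 - 2x_2^2 + 2x_2 + 1
  leading term x_2^4: no divisor's leading term divides it; move x_2^4 to the remainder.
  leading term x_2^2: no divisor's leading term divides it; move -2x_2^2 to the remainder.
  leading term x_2: no divisor's leading term divides it; move 2x_2 to the remainder.
  leading term 1: no divisor's leading term divides it; move 1 to the remainder.
  remainder x_2^4 - 2x_2^2 + 2x_2 + 1 ≠ 0; add h_3 = x_2^4 - 2x_2^2 + 2x_2 + 1 to the basis.

S(f_1,h_3): leading monomials are coprime, so the S-polynomial reduces to 0 (Buchberger's first criterion).
S(f_2,h_3): leading monomials are coprime, so the S-polynomial reduces to 0 (Buchberger's first criterion).
Every S-polynomial of the final basis reduces to 0, so we have a Gröbner basis.
Inter-reduce: drop elements whose leading term is divisible by another's, tail-reduce, and make monic.
Reduced Gröbner basis: {x_1 + 2x_2^2 - 2x_2 - 2, x_2^4 - 2x_2^2 + 2x_2 + 1}.
Label its elements g_1 = x_1 + 2x_2^2 - 2x_2 - 2, g_2 = x_2^4 - 2x_2^2 + 2x_2 + 1.

Reduce p = -2x_1 + x_2^2 + x_2 modulo G:
  leading term x_1: subtract (-2)·g_1 from -2x_1 + x_2^2 + x_2 → 2x_2 + 1
  leading term x_2: no divisor's leading term divides it; move 2x_2 to the remainder.
  leading term 1: no divisor's leading term divides it; move 1 to the remainder.
  normal form = 2x_2 + 1.
The normal form is nonzero, so p ∉ I. Since p minus its normal form lies in I, I + (p) = I + (r) where r = 2x_2 + 1; decide whether this ideal is the whole ring.
Run Buchberger on G together with r (pairs among the g_i already reduce to 0 since G is a Gröbner basis):
g_1 = x_1 + 2x_2^2 - 2x_2 - 2, LT = x_1.
g_2 = x_2^4 - 2x_2^2 + 2x_2 + 1, LT = x_2^4.
r = 2x_2 + 1, LT = x_2.

S(g_1,g_2): leading monomials are coprime, so the S-polynomial reduces to 0 (Buchberger's first criterion).
S(g_1,r): leading monomials are coprime, so the S-polynomial reduces to 0 (Buchberger's first criterion).
S(g_2,r): lcm = x_2^4. S = 2x_2^3 - 2x_2^2 + 2x_2 + 1.
  leading term x_2^3: subtract (x_2^2)·r from 2x_2^3 - 2x_2^2 + 2x_2 + 1 → 2x_2^2 + 2x_2 + 1
  leading term x_2^2: subtract (x_2)·r from 2x_2^2 + 2x_2 + 1 → x_2 + 1
  leading term x_2: subtract (-2)·r from x_2 + 1 → -2
  leading term 1: no divisor's leading term divides it; move -2 to the remainder.
  remainder -2 ≠ 0; add m_4 = -2 to the basis.

S(g_1,m_4): leading monomials are coprime, so the S-polynomial reduces to 0 (Buchberger's first criterion).
S(g_2,m_4): leading monomials are coprime, so the S-polynomial reduces to 0 (Buchberger's first criterion).
S(r,m_4): leading monomials are coprime, so the S-polynomial reduces to 0 (Buchberger's first criterion).
Every S-polynomial of the final basis reduces to 0, so we have a Gröbner basis.
Inter-reduce: drop elements whose leading term is divisible by another's, tail-reduce, and make monic.
Reduced Gröbner basis: {1}.
The reduced Gröbner basis of I + (p) is {1}: the ideal is the whole ring, so the enlarged system has no common solution — adjoining p is inconsistent.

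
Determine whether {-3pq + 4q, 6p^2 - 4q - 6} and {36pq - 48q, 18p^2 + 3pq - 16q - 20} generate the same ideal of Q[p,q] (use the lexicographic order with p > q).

No, the ideals differ.

Equality of ideals is decidable: compute both reduced Gröbner bases (unique for the ordering) and check whether they agree.
Buchberger on the first generating set:
f_1 = -3pq + 4q, LT = pq.
f_2 = 6p^2 - 4q - 6, LT = p^2.

S(f_1,f_2): lcm = p^2q. S = -4/3pq + 2/3q^2 + q.
  leading term pq: subtract (4/9)·f_1 from -4/3pq + 2/3q^2 + q → 2/3q^2 - 7/9q
  leading term q^2: no divisor's leading term divides it; move 2/3q^2 to the remainder.
  leading term q: no divisor's leading term divides it; move -7/9q to the remainder.
  remainder 2/3q^2 - 7/9q ≠ 0; add g_3 = 2/3q^2 - 7/9q to the basis.

The other S-polynomials (S(f_1,g_3), S(f_2,g_3)) all reduce to 0 modulo the current basis, so we have a Gröbner basis.
Inter-reduce: drop elements whose leading term is divisible by another's, tail-reduce, and make monic.
Reduced Gröbner basis: {p^2 - 2/3q - 1, pq - 4/3q, q^2 - 7/6q}.

Buchberger on the second generating set:
h_1 = 36pq - 48q, LT = pq.
h_2 = 18p^2 + 3pq - 16q - 20, LT = p^2.

S(h_1,h_2): lcm = p^2q. S = -1/6pq^2 - 4/3pq + 8/9q^2 + 10/9q.
  leading term pq^2: subtract (-1/216q)·h_1 from -1/6pq^2 - 4/3pq + 8/9q^2 + 10/9q → -4/3pq + 2/3q^2 + 10/9q
  leading term pq: subtract (-1/27)·h_1 from -4/3pq + 2/3q^2 + 10/9q → 2/3q^2 - 2/3q
  leading term q^2: no divisor's leading term divides it; move 2/3q^2 to the remainder.
  leading term q: no divisor's leading term divides it; move -2/3q to the remainder.
  remainder 2/3q^2 - 2/3q ≠ 0; add k_3 = 2/3q^2 - 2/3q to the basis.

The other S-polynomials (S(h_1,k_3), S(h_2,k_3)) all reduce to 0 modulo the current basis, so we have a Gröbner basis.
Inter-reduce: drop elements whose leading term is divisible by another's, tail-reduce, and make monic.
Reduced Gröbner basis: {p^2 - 2/3q - 10/9, pq - 4/3q, q^2 - q}.

Since the reduced bases disagree, the two ideals are not the same.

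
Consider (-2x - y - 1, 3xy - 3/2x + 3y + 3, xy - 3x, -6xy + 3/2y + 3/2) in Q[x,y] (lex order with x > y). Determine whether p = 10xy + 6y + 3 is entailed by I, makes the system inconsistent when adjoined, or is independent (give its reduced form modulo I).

Adjoining 10xy + 6y + 3 makes the ideal the whole ring: the system is inconsistent.

First compute the reduced Gröbner basis of I by Buchberger's algorithm.
f_1 = -2x - y - 1, LT = x.
f_2 = 3xy - 3/2x + 3y + 3, LT = xy.
f_3 = xy - 3x, LT = xy.
f_4 = -6xy + 3/2y + 3/2, LT = xy.

S(f_1,f_2): lcm = xy. S = 1/2x + 1/2y^2 - 1/2y - 1.
  reduce S modulo (f_1, f_2, f_3, f_4):
  remainder 1/2y^2 - 3/4y - 5/4 ≠ 0; add h_5 = 1/2y^2 - 3/4y - 5/4 to the basis.

S(f_1,f_3): lcm = xy. S = 3x + 1/2y^2 + 1/2y.
  reduce S modulo (f_1, f_2, f_3, f_4, h_5):
  remainder -1/4y - 1/4 ≠ 0; add h_6 = -1/4y - 1/4 to the basis.

The other S-polynomials (S(f_1,f_4), S(f_2,f_3), S(f_2,f_4), S(f_3,f_4), S(f_1,h_5), S(f_2,h_5), S(f_3,h_5), S(f_4,h_5), S(f_1,h_6), S(f_2,h_6), S(f_3,h_6), S(f_4,h_6), S(h_5,h_6)) all reduce to 0 modulo the current basis, so we have a Gröbner basis.
Inter-reduce: drop elements whose leading term is divisible by another's, tail-reduce, and make monic.
Reduced Gröbner basis: {x, y + 1}.
Label its elements g_1 = x, g_2 = y + 1.

Reduce p = 10xy + 6y + 3 modulo G:
  leading term xy: subtract (10y)·g_1 from 10xy + 6y + 3 → 6y + 3
  leading term y: subtract (6)·g_2 from 6y + 3 → -3
  leading term 1: no divisor's leading term divides it; move -3 to the remainder.
  normal form = -3.
The normal form is nonzero, so p ∉ I. Since p minus its normal form lies in I, I + (p) = I + (r) where r = -3; decide whether this ideal is the whole ring.
Here r = -3 is a nonzero constant, hence a unit: 1 ∈ I + (p), the Gröbner basis of I + (p) is {1}, and the enlarged system has no common solution — adjoining p is inconsistent.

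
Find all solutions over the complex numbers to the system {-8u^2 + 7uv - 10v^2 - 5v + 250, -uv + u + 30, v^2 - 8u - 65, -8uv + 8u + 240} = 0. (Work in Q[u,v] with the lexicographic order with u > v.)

Compute a lex Gröbner basis by Buchberger's algorithm.
f_1 = -8u^2 + 7uv - 10v^2 - 5v + 250, LT = u^2.
f_2 = -uv + u + 30, LT = uv.
f_3 = -8u + v^2 - 65, LT = u.
f_4 = -8uv + 8u + 240, LT = uv.

S(f_1,f_2): lcm = u^2v. S = u^2 - 7/8uv^2 + 30u + 5/4v^3 + 5/8v^2 - 125/4v.
  leading term u^2: subtract (-1/8)·f_1 from u^2 - 7/8uv^2 + 30u + 5/4v^3 + 5/8v^2 - 125/4v → -7/8uv^2 + 7/8uv + 30u + 5/4v^3 - 5/8v^2 - 255/8v + 125/4
  leading term uv^2: subtract (7/8v)·f_2 from -7/8uv^2 + 7/8uv + 30u + 5/4v^3 - 5/8v^2 - 255/8v + 125/4 → 30u + 5/4v^3 - 5/8v^2 - 465/8v + 125/4
  leading term u: subtract (-15/4)·f_3 from 30u + 5/4v^3 - 5/8v^2 - 465/8v + 125/4 → 5/4v^3 + 25/8v^2 - 465/8v - 425/2
  leading term v^3: no divisor's leading term divides it; move 5/4v^3 to the remainder.
  leading term v^2: no divisor's leading term divides it; move 25/8v^2 to the remainder.
  leading term v: no divisor's leading term divides it; move -465/8v to the remainder.
  leading term 1: no divisor's leading term divides it; move -425/2 to the remainder.
  remainder 5/4v^3 + 25/8v^2 - 465/8v - 425/2 ≠ 0; add h_5 = 5/4v^3 + 25/8v^2 - 465/8v - 425/2 to the basis.

S(f_1,f_3): lcm = u^2. S = 1/8uv^2 - 7/8uv - 65/8u + 5/4v^2 + 5/8v - 125/4.
  leading term uv^2: subtract (-1/8v)·f_2 from 1/8uv^2 - 7/8uv - 65/8u + 5/4v^2 + 5/8v - 125/4 → -3/4uv - 65/8u + 5/4v^2 + 35/8v - 125/4
  leading term uv: subtract (3/4)·f_2 from -3/4uv - 65/8u + 5/4v^2 + 35/8v - 125/4 → -71/8u + 5/4v^2 + 35/8v - 215/4
  leading term u: subtract (71/64)·f_3 from -71/8u + 5/4v^2 + 35/8v - 215/4 → 9/64v^2 + 35/8v + 1175/64
  leading term v^2: no divisor's leading term divides it; move 9/64v^2 to the remainder.
  leading term v: no divisor's leading term divides it; move 35/8v to the remainder.
  leading term 1: no divisor's leading term divides it; move 1175/64 to the remainder.
  remainder 9/64v^2 + 35/8v + 1175/64 ≠ 0; add h_6 = 9/64v^2 + 35/8v + 1175/64 to the basis.

S(f_1,f_4): lcm = u^2v. S = u^2 - 7/8uv^2 + 30u + 5/4v^3 + 5/8v^2 - 125/4v.
  leading term u^2: subtract (-1/8)·f_1 from u^2 - 7/8uv^2 + 30u + 5/4v^3 + 5/8v^2 - 125/4v → -7/8uv^2 + 7/8uv + 30u + 5/4v^3 - 5/8v^2 - 255/8v + 125/4
  leading term uv^2: subtract (7/8v)·f_2 from -7/8uv^2 + 7/8uv + 30u + 5/4v^3 - 5/8v^2 - 255/8v + 125/4 → 30u + 5/4v^3 - 5/8v^2 - 465/8v + 125/4
  leading term u: subtract (-15/4)·f_3 from 30u + 5/4v^3 - 5/8v^2 - 465/8v + 125/4 → 5/4v^3 + 25/8v^2 - 465/8v - 425/2
  leading term v^3: subtract (1)·h_5 from 5/4v^3 + 25/8v^2 - 465/8v - 425/2 → 0
  remainder 0.

S(f_2,f_3): lcm = uv. S = -u + 1/8v^3 - 65/8v - 30.
  leading term u: subtract (1/8)·f_3 from -u + 1/8v^3 - 65/8v - 30 → 1/8v^3 - 1/8v^2 - 65/8v - 175/8
  leading term v^3: subtract (1/10)·h_5 from 1/8v^3 - 1/8v^2 - 65/8v - 175/8 → -7/16v^2 - 37/16v - 5/8
  leading term v^2: subtract (-28/9)·h_6 from -7/16v^2 - 37/16v - 5/8 → 1627/144v + 8135/144
  leading term v: no divisor's leading term divides it; move 1627/144v to the remainder.
  leading term 1: no divisor's leading term divides it; move 8135/144 to the remainder.
  remainder 1627/144v + 8135/144 ≠ 0; add h_7 = 1627/144v + 8135/144 to the basis.

S(f_2,f_4): lcm = uv. S = 0.
  remainder 0.

S(f_3,f_4): lcm = uv. S = u - 1/8v^3 + 65/8v + 30.
  leading term u: subtract (-1/8)·f_3 from u - 1/8v^3 + 65/8v + 30 → -1/8v^3 + 1/8v^2 + 65/8v + 175/8
  leading term v^3: subtract (-1/10)·h_5 from -1/8v^3 + 1/8v^2 + 65/8v + 175/8 → 7/16v^2 + 37/16v + 5/8
  leading term v^2: subtract (28/9)·h_6 from 7/16v^2 + 37/16v + 5/8 → -1627/144v - 8135/144
  leading term v: subtract (-1)·h_7 from -1627/144v - 8135/144 → 0
  remainder 0.

S(f_1,h_5): leading monomials are coprime, so the S-polynomial reduces to 0 (Buchberger's first criterion).
S(f_2,h_5): lcm = uv^3. S = -7/2uv^2 + 93/2uv + 170u - 30v^2.
  leading term uv^2: subtract (7/2v)·f_2 from -7/2uv^2 + 93/2uv + 170u - 30v^2 → 43uv + 170u - 30v^2 - 105v
  leading term uv: subtract (-43)·f_2 from 43uv + 170u - 30v^2 - 105v → 213u - 30v^2 - 105v + 1290
  leading term u: subtract (-213/8)·f_3 from 213u - 30v^2 - 105v + 1290 → -27/8v^2 - 105v - 3525/8
  leading term v^2: subtract (-24)·h_6 from -27/8v^2 - 105v - 3525/8 → 0
  remainder 0.

S(f_3,h_5): leading monomials are coprime, so the S-polynomial reduces to 0 (Buchberger's first criterion).
S(f_4,h_5): lcm = uv^3. S = -7/2uv^2 + 93/2uv + 170u - 30v^2.
  leading term uv^2: subtract (7/2v)·f_2 from -7/2uv^2 + 93/2uv + 170u - 30v^2 → 43uv + 170u - 30v^2 - 105v
  leading term uv: subtract (-43)·f_2 from 43uv + 170u - 30v^2 - 105v → 213u - 30v^2 - 105v + 1290
  leading term u: subtract (-213/8)·f_3 from 213u - 30v^2 - 105v + 1290 → -27/8v^2 - 105v - 3525/8
  leading term v^2: subtract (-24)·h_6 from -27/8v^2 - 105v - 3525/8 → 0
  remainder 0.

S(f_1,h_6): leading monomials are coprime, so the S-polynomial reduces to 0 (Buchberger's first criterion).
S(f_2,h_6): lcm = uv^2. S = -289/9uv - 1175/9u - 30v.
  leading term uv: subtract (289/9)·f_2 from -289/9uv - 1175/9u - 30v → -488/3u - 30v - 2890/3
  leading term u: subtract (61/3)·f_3 from -488/3u - 30v - 2890/3 → -61/3v^2 - 30v + 1075/3
  leading term v^2: subtract (-3904/27)·h_6 from -61/3v^2 - 30v + 1075/3 → 16270/27v + 81350/27
  leading term v: subtract (160/3)·h_7 from 16270/27v + 81350/27 → 0
  remainder 0.

S(f_3,h_6): leading monomials are coprime, so the S-polynomial reduces to 0 (Buchberger's first criterion).
S(f_4,h_6): lcm = uv^2. S = -289/9uv - 1175/9u - 30v.
  leading term uv: subtract (289/9)·f_2 from -289/9uv - 1175/9u - 30v → -488/3u - 30v - 2890/3
  leading term u: subtract (61/3)·f_3 from -488/3u - 30v - 2890/3 → -61/3v^2 - 30v + 1075/3
  leading term v^2: subtract (-3904/27)·h_6 from -61/3v^2 - 30v + 1075/3 → 16270/27v + 81350/27
  leading term v: subtract (160/3)·h_7 from 16270/27v + 81350/27 → 0
  remainder 0.

S(h_5,h_6): lcm = v^3. S = -515/18v^2 - 3187/18v - 170.
  leading term v^2: subtract (-16480/81)·h_6 from -515/18v^2 - 3187/18v - 170 → 115517/162v + 577585/162
  leading term v: subtract (568/9)·h_7 from 115517/162v + 577585/162 → 0
  remainder 0.

S(f_1,h_7): leading monomials are coprime, so the S-polynomial reduces to 0 (Buchberger's first criterion).
S(f_2,h_7): lcm = uv. S = -6u - 30.
  leading term u: subtract (3/4)·f_3 from -6u - 30 → -3/4v^2 + 75/4
  leading term v^2: subtract (-16/3)·h_6 from -3/4v^2 + 75/4 → 70/3v + 350/3
  leading term v: subtract (3360/1627)·h_7 from 70/3v + 350/3 → 0
  remainder 0.

S(f_3,h_7): leading monomials are coprime, so the S-polynomial reduces to 0 (Buchberger's first criterion).
S(f_4,h_7): lcm = uv. S = -6u - 30.
  leading term u: subtract (3/4)·f_3 from -6u - 30 → -3/4v^2 + 75/4
  leading term v^2: subtract (-16/3)·h_6 from -3/4v^2 + 75/4 → 70/3v + 350/3
  leading term v: subtract (3360/1627)·h_7 from 70/3v + 350/3 → 0
  remainder 0.

S(h_5,h_7): lcm = v^3. S = -5/2v^2 - 93/2v - 170.
  leading term v^2: subtract (-160/9)·h_6 from -5/2v^2 - 93/2v - 170 → 563/18v + 2815/18
  leading term v: subtract (4504/1627)·h_7 from 563/18v + 2815/18 → 0
  remainder 0.

S(h_6,h_7): lcm = v^2. S = 235/9v + 1175/9.
  leading term v: subtract (3760/1627)·h_7 from 235/9v + 1175/9 → 0
  remainder 0.

Every S-polynomial of the final basis reduces to 0, so we have a Gröbner basis.
Inter-reduce: drop elements whose leading term is divisible by another's, tail-reduce, and make monic.
Reduced Gröbner basis: {u + 5, v + 5}.

The lex basis is triangular: the last element involves only v. Solving v + 5 = 0 gives v ∈ {-5}; substituting each value into the earlier elements determines the remaining variables.
  v = -5: the earlier basis element becomes u + 5 = 0, giving u = -5 — point (-5, -5).
This is the nonlinear analogue of row-reducing a linear system.

{(-5, -5)}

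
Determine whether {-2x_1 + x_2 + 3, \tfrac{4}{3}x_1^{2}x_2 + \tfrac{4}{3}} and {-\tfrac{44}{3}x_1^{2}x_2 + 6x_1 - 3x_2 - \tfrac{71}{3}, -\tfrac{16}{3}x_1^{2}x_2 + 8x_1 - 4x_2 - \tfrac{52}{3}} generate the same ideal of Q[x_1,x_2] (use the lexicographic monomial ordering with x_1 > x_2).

For a fixed monomial order, each ideal has a unique reduced Gröbner basis; comparing bases decides equality.
Buchberger on the first generating set:
f_1 = -2x_1 + x_2 + 3, LT = x_1.
f_2 = \tfrac{4}{3}x_1^{2}x_2 + \tfrac{4}{3}, LT = x_1^{2}x_2.

S(f_1,f_2): lcm = x_1^{2}x_2. S = -\tfrac{1}{2}x_1x_2^{2} - \tfrac{3}{2}x_1x_2 - 1.
  leading term x_1x_2^{2}: subtract (\tfrac{1}{4}x_2^{2})·f_1 from -\tfrac{1}{2}x_1x_2^{2} - \tfrac{3}{2}x_1x_2 - 1 → -\tfrac{3}{2}x_1x_2 - \tfrac{1}{4}x_2^{3} - \tfrac{3}{4}x_2^{2} - 1
  leading term x_1x_2: subtract (\tfrac{3}{4}x_2)·f_1 from -\tfrac{3}{2}x_1x_2 - \tfrac{1}{4}x_2^{3} - \tfrac{3}{4}x_2^{2} - 1 → -\tfrac{1}{4}x_2^{3} - \tfrac{3}{2}x_2^{2} - \tfrac{9}{4}x_2 - 1
  leading term x_2^{3}: no divisor's leading term divides it; move -\tfrac{1}{4}x_2^{3} to the remainder.
  leading term x_2^{2}: no divisor's leading term divides it; move -\tfrac{3}{2}x_2^{2} to the remainder.
  leading term x_2: no divisor's leading term divides it; move -\tfrac{9}{4}x_2 to the remainder.
  leading term 1: no divisor's leading term divides it; move -1 to the remainder.
  remainder -\tfrac{1}{4}x_2^{3} - \tfrac{3}{2}x_2^{2} - \tfrac{9}{4}x_2 - 1 ≠ 0; add g_3 = -\tfrac{1}{4}x_2^{3} - \tfrac{3}{2}x_2^{2} - \tfrac{9}{4}x_2 - 1 to the basis.

The other S-polynomials (S(f_1,g_3), S(f_2,g_3)) all reduce to 0 modulo the current basis, so we have a Gröbner basis.
Inter-reduce: drop elements whose leading term is divisible by another's, tail-reduce, and make monic.
Reduced Gröbner basis: {x_1 - \tfrac{1}{2}x_2 - \tfrac{3}{2}, x_2^{3} + 6x_2^{2} + 9x_2 + 4}.

Buchberger on the second generating set:
h_1 = -\tfrac{44}{3}x_1^{2}x_2 + 6x_1 - 3x_2 - \tfrac{71}{3}, LT = x_1^{2}x_2.
h_2 = -\tfrac{16}{3}x_1^{2}x_2 + 8x_1 - 4x_2 - \tfrac{52}{3}, LT = x_1^{2}x_2.

S(h_1,h_2): lcm = x_1^{2}x_2. S = \tfrac{12}{11}x_1 - \tfrac{6}{11}x_2 - \tfrac{18}{11}.
  leading term x_1: no divisor's leading term divides it; move \tfrac{12}{11}x_1 to the remainder.
  leading term x_2: no divisor's leading term divides it; move -\tfrac{6}{11}x_2 to the remainder.
  leading term 1: no divisor's leading term divides it; move -\tfrac{18}{11} to the remainder.
  remainder \tfrac{12}{11}x_1 - \tfrac{6}{11}x_2 - \tfrac{18}{11} ≠ 0; add k_3 = \tfrac{12}{11}x_1 - \tfrac{6}{11}x_2 - \tfrac{18}{11} to the basis.

S(h_1,k_3): lcm = x_1^{2}x_2. S = \tfrac{1}{2}x_1x_2^{2} + \tfrac{3}{2}x_1x_2 - \tfrac{9}{22}x_1 + \tfrac{9}{44}x_2 + \tfrac{71}{44}.
  leading term x_1x_2^{2}: subtract (\tfrac{11}{24}x_2^{2})·k_3 from \tfrac{1}{2}x_1x_2^{2} + \tfrac{3}{2}x_1x_2 - \tfrac{9}{22}x_1 + \tfrac{9}{44}x_2 + \tfrac{71}{44} → \tfrac{3}{2}x_1x_2 - \tfrac{9}{22}x_1 + \tfrac{1}{4}x_2^{3} + \tfrac{3}{4}x_2^{2} + \tfrac{9}{44}x_2 + \tfrac{71}{44}
  leading term x_1x_2: subtract (\tfrac{11}{8}x_2)·k_3 from \tfrac{3}{2}x_1x_2 - \tfrac{9}{22}x_1 + \tfrac{1}{4}x_2^{3} + \tfrac{3}{4}x_2^{2} + \tfrac{9}{44}x_2 + \tfrac{71}{44} → -\tfrac{9}{22}x_1 + \tfrac{1}{4}x_2^{3} + \tfrac{3}{2}x_2^{2} + \tfrac{27}{11}x_2 + \tfrac{71}{44}
  leading term x_1: subtract (-\tfrac{3}{8})·k_3 from -\tfrac{9}{22}x_1 + \tfrac{1}{4}x_2^{3} + \tfrac{3}{2}x_2^{2} + \tfrac{27}{11}x_2 + \tfrac{71}{44} → \tfrac{1}{4}x_2^{3} + \tfrac{3}{2}x_2^{2} + \tfrac{9}{4}x_2 + 1
  leading term x_2^{3}: no divisor's leading term divides it; move \tfrac{1}{4}x_2^{3} to the remainder.
  leading term x_2^{2}: no divisor's leading term divides it; move \tfrac{3}{2}x_2^{2} to the remainder.
  leading term x_2: no divisor's leading term divides it; move \tfrac{9}{4}x_2 to the remainder.
  leading term 1: no divisor's leading term divides it; move 1 to the remainder.
  remainder \tfrac{1}{4}x_2^{3} + \tfrac{3}{2}x_2^{2} + \tfrac{9}{4}x_2 + 1 ≠ 0; add k_4 = \tfrac{1}{4}x_2^{3} + \tfrac{3}{2}x_2^{2} + \tfrac{9}{4}x_2 + 1 to the basis.

The other S-polynomials (S(h_2,k_3), S(h_1,k_4), S(h_2,k_4), S(k_3,k_4)) all reduce to 0 modulo the current basis, so we have a Gröbner basis.
Inter-reduce: drop elements whose leading term is divisible by another's, tail-reduce, and make monic.
Reduced Gröbner basis: {x_1 - \tfrac{1}{2}x_2 - \tfrac{3}{2}, x_2^{3} + 6x_2^{2} + 9x_2 + 4}.

These coincide, so the ideals are equal.
The choice of monomial ordering does not affect the verdict — as long as both bases are computed under the same ordering, their equality decides ideal equality.

Yes, the ideals are equal.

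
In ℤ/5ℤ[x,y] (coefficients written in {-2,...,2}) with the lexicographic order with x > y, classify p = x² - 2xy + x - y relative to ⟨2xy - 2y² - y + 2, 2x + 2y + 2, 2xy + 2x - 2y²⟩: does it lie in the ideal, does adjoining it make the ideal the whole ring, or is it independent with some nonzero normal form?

First compute the reduced Gröbner basis of I by Buchberger's algorithm.
f_1 = 2xy - 2y² - y + 2, LT = xy.
f_2 = 2x + 2y + 2, LT = x.
f_3 = 2xy + 2x - 2y², LT = xy.

S(f_1,f_2): lcm = xy. S = -2y² + y + 1.
  reduce S modulo (f_1, f_2, f_3):
  remainder -2y² + y + 1 ≠ 0; add h_4 = -2y² + y + 1 to the basis.

S(f_1,f_3): lcm = xy. S = -x + 2y + 1.
  reduce S modulo (f_1, f_2, f_3, h_4):
  remainder -2y + 2 ≠ 0; add h_5 = -2y + 2 to the basis.

The other S-polynomials (S(f_2,f_3), S(f_1,h_4), S(f_2,h_4), S(f_3,h_4), S(f_1,h_5), S(f_2,h_5), S(f_3,h_5), S(h_4,h_5)) all reduce to 0 modulo the current basis, so we have a Gröbner basis.
Inter-reduce: drop elements whose leading term is divisible by another's, tail-reduce, and make monic.
Reduced Gröbner basis: {x + 2, y - 1}.
Label its elements g_1 = x + 2, g_2 = y - 1.

Reduce p = x² - 2xy + x - y modulo G:
  leading term x²: subtract (x)·g_1 from x² - 2xy + x - y → -2xy - x - y
  leading term xy: subtract (-2y)·g_1 from -2xy - x - y → -x - 2y
  leading term x: subtract (-1)·g_1 from -x - 2y → -2y + 2
  leading term y: subtract (-2)·g_2 from -2y + 2 → 0
  normal form = 0.
Since the normal form is 0, p ∈ I.

x² - 2xy + x - y lies in I (it reduces to 0).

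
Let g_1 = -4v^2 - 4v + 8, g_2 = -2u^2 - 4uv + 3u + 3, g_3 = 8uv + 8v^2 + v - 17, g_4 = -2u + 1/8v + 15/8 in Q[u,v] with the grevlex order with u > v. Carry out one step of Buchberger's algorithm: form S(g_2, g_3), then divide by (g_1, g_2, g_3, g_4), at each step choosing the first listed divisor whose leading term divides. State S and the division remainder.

S(g_2, g_3) = uv^2 - 13/8uv + 17/8u - 3/2v; remainder on division = -453/128v + 453/128.

lcm(LM(g_2), LM(g_3)) = u^2v.
S = (lcm/LT(g_2))·g_2 − (lcm/LT(g_3))·g_3 = uv^2 - 13/8uv + 17/8u - 3/2v.
Reduce S modulo (g_1, g_2, g_3, g_4) in that order:
  leading term uv^2: subtract (-1/4u)·g_1 from uv^2 - 13/8uv + 17/8u - 3/2v → -21/8uv + 33/8u - 3/2v
  leading term uv: subtract (-21/64)·g_3 from -21/8uv + 33/8u - 3/2v → 21/8v^2 + 33/8u - 75/64v - 357/64
  leading term v^2: subtract (-21/32)·g_1 from 21/8v^2 + 33/8u - 75/64v - 357/64 → 33/8u - 243/64v - 21/64
  leading term u: subtract (-33/16)·g_4 from 33/8u - 243/64v - 21/64 → -453/128v + 453/128
  leading term v: no divisor's leading term divides it; move -453/128v to the remainder.
  leading term 1: no divisor's leading term divides it; move 453/128 to the remainder.
The remainder -453/128v + 453/128 is nonzero, so it would be added as the next basis element.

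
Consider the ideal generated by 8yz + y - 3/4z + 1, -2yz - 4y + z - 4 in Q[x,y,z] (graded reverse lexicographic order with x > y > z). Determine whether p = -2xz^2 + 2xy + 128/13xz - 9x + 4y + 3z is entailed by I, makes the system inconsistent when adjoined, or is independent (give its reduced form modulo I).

First compute the reduced Gröbner basis of I by Buchberger's algorithm.
f_1 = 8yz + y - 3/4z + 1, LT = yz.
f_2 = -2yz - 4y + z - 4, LT = yz.

S(f_1,f_2): lcm = yz. S = -15/8y + 13/32z - 15/8.
  leading term y: no divisor's leading term divides it; move -15/8y to the remainder.
  leading term z: no divisor's leading term divides it; move 13/32z to the remainder.
  leading term 1: no divisor's leading term divides it; move -15/8 to the remainder.
  remainder -15/8y + 13/32z - 15/8 ≠ 0; add h_3 = -15/8y + 13/32z - 15/8 to the basis.

S(f_1,h_3): lcm = yz. S = 13/60z^2 + 1/8y - 35/32z + 1/8.
  leading term z^2: no divisor's leading term divides it; move 13/60z^2 to the remainder.
  leading term y: subtract (-1/15)·h_3 from 1/8y - 35/32z + 1/8 → -16/15z
  leading term z: no divisor's leading term divides it; move -16/15z to the remainder.
  remainder 13/60z^2 - 16/15z ≠ 0; add h_4 = 13/60z^2 - 16/15z to the basis.

S(f_2,h_3): lcm = yz. S = 13/60z^2 + 2y - 3/2z + 2.
  leading term z^2: subtract (1)·h_4 from 13/60z^2 + 2y - 3/2z + 2 → 2y - 13/30z + 2
  leading term y: subtract (-16/15)·h_3 from 2y - 13/30z + 2 → 0
  remainder 0.

S(f_1,h_4): lcm = yz^2. S = 525/104yz - 3/32z^2 + 1/8z.
  leading term yz: subtract (525/832)·f_1 from 525/104yz - 3/32z^2 + 1/8z → -3/32z^2 - 525/832y + 1991/3328z - 525/832
  leading term z^2: subtract (-45/104)·h_4 from -3/32z^2 - 525/832y + 1991/3328z - 525/832 → -525/832y + 35/256z - 525/832
  leading term y: subtract (35/104)·h_3 from -525/832y + 35/256z - 525/832 → 0
  remainder 0.

S(f_2,h_4): lcm = yz^2. S = 90/13yz - 1/2z^2 + 2z.
  leading term yz: subtract (45/52)·f_1 from 90/13yz - 1/2z^2 + 2z → -1/2z^2 - 45/52y + 551/208z - 45/52
  leading term z^2: subtract (-30/13)·h_4 from -1/2z^2 - 45/52y + 551/208z - 45/52 → -45/52y + 3/16z - 45/52
  leading term y: subtract (6/13)·h_3 from -45/52y + 3/16z - 45/52 → 0
  remainder 0.

S(h_3,h_4): leading monomials are coprime, so the S-polynomial reduces to 0 (Buchberger's first criterion).
Every S-polynomial of the final basis reduces to 0, so we have a Gröbner basis.
Inter-reduce: drop elements whose leading term is divisible by another's, tail-reduce, and make monic.
Reduced Gröbner basis: {z^2 - 64/13z, y - 13/60z + 1}.
Label its elements g_1 = z^2 - 64/13z, g_2 = y - 13/60z + 1.

Reduce p = -2xz^2 + 2xy + 128/13xz - 9x + 4y + 3z modulo G:
  leading term xz^2: subtract (-2x)·g_1 from -2xz^2 + 2xy + 128/13xz - 9x + 4y + 3z → 2xy - 9x + 4y + 3z
  leading term xy: subtract (2x)·g_2 from 2xy - 9x + 4y + 3z → 13/30xz - 11x + 4y + 3z
  leading term xz: no divisor's leading term divides it; move 13/30xz to the remainder.
  leading term x: no divisor's leading term divides it; move -11x to the remainder.
  leading term y: subtract (4)·g_2 from 4y + 3z → 58/15z - 4
  leading term z: no divisor's leading term divides it; move 58/15z to the remainder.
  leading term 1: no divisor's leading term divides it; move -4 to the remainder.
  normal form = 13/30xz - 11x + 58/15z - 4.
The normal form is nonzero, so p ∉ I. Since p minus its normal form lies in I, I + (p) = I + (r) where r = 13/30xz - 11x + 58/15z - 4; decide whether this ideal is the whole ring.
Run Buchberger on G together with r (pairs among the g_i already reduce to 0 since G is a Gröbner basis):
g_1 = z^2 - 64/13z, LT = z^2.
g_2 = y - 13/60z + 1, LT = y.
r = 13/30xz - 11x + 58/15z - 4, LT = xz.

S(g_1,g_2): leading monomials are coprime, so the S-polynomial reduces to 0 (Buchberger's first criterion).
S(g_1,r): lcm = xz^2. S = 266/13xz - 116/13z^2 + 120/13z.
  leading term xz: subtract (7980/169)·r from 266/13xz - 116/13z^2 + 120/13z → -116/13z^2 + 87780/169x - 29296/169z + 31920/169
  leading term z^2: subtract (-116/13)·g_1 from -116/13z^2 + 87780/169x - 29296/169z + 31920/169 → 87780/169x - 36720/169z + 31920/169
  leading term x: no divisor's leading term divides it; move 87780/169x to the remainder.
  leading term z: no divisor's leading term divides it; move -36720/169z to the remainder.
  leading term 1: no divisor's leading term divides it; move 31920/169 to the remainder.
  remainder 87780/169x - 36720/169z + 31920/169 ≠ 0; add m_4 = 87780/169x - 36720/169z + 31920/169 to the basis.

S(g_2,r): leading monomials are coprime, so the S-polynomial reduces to 0 (Buchberger's first criterion).
S(g_1,m_4): leading monomials are coprime, so the S-polynomial reduces to 0 (Buchberger's first criterion).
S(g_2,m_4): leading monomials are coprime, so the S-polynomial reduces to 0 (Buchberger's first criterion).
S(r,m_4): lcm = xz. S = 612/1463z^2 - 330/13x + 1224/143z - 120/13.
  leading term z^2: subtract (612/1463)·g_1 from 612/1463z^2 - 330/13x + 1224/143z - 120/13 → -330/13x + 18360/1729z - 120/13
  leading term x: subtract (-13/266)·m_4 from -330/13x + 18360/1729z - 120/13 → 0
  remainder 0.

Every S-polynomial of the final basis reduces to 0, so we have a Gröbner basis.
Inter-reduce: drop elements whose leading term is divisible by another's, tail-reduce, and make monic.
Reduced Gröbner basis: {z^2 - 64/13z, x - 612/1463z + 4/11, y - 13/60z + 1}.
The reduced Gröbner basis of I + (p) is {z^2 - 64/13z, x - 612/1463z + 4/11, y - 13/60z + 1} ≠ {1}, a proper ideal, so the enlarged system stays consistent: p is independent of I, with normal form 13/30xz - 11x + 58/15z - 4.

Ideal membership is decidable via reduction modulo a Gröbner basis.

-2xz^2 + 2xy + 128/13xz - 9x + 4y + 3z is independent of I; its normal form modulo I is 13/30xz - 11x + 58/15z - 4.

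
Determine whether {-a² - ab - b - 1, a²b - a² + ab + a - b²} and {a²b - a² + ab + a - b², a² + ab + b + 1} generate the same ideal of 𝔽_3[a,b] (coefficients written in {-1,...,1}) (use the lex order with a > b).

For a fixed monomial order, each ideal has a unique reduced Gröbner basis; comparing bases decides equality.
Buchberger on the first generating set:
f_1 = -a² - ab - b - 1, LT = a².
f_2 = a²b - a² + ab + a - b², LT = a²b.

S(f_1,f_2): lcm = a²b. S = a² + ab² - ab - a - b² + b.
  leading term a²: subtract (-1)·f_1 from a² + ab² - ab - a - b² + b → ab² + ab - a - b² - 1
  leading term ab²: no divisor's leading term divides it; move ab² to the remainder.
  leading term ab: no divisor's leading term divides it; move ab to the remainder.
  leading term a: no divisor's leading term divides it; move -a to the remainder.
  leading term b²: no divisor's leading term divides it; move -b² to the remainder.
  leading term 1: no divisor's leading term divides it; move -1 to the remainder.
  remainder ab² + ab - a - b² - 1 ≠ 0; add g_3 = ab² + ab - a - b² - 1 to the basis.

S(f_1,g_3): lcm = a²b². S = -a²b + a² + ab³ + ab² + a + b³ + b².
  leading term a²b: subtract (b)·f_1 from -a²b + a² + ab³ + ab² + a + b³ + b² → a² + ab³ - ab² + a + b³ - b² + b
  leading term a²: subtract (-1)·f_1 from a² + ab³ - ab² + a + b³ - b² + b → ab³ - ab² - ab + a + b³ - b² - 1
  leading term ab³: subtract (b)·g_3 from ab³ - ab² - ab + a + b³ - b² - 1 → ab² + a - b³ - b² + b - 1
  leading term ab²: subtract (1)·g_3 from ab² + a - b³ - b² + b - 1 → -ab - a - b³ + b
  leading term ab: no divisor's leading term divides it; move -ab to the remainder.
  leading term a: no divisor's leading term divides it; move -a to the remainder.
  leading term b³: no divisor's leading term divides it; move -b³ to the remainder.
  leading term b: no divisor's leading term divides it; move b to the remainder.
  remainder -ab - a - b³ + b ≠ 0; add g_4 = -ab - a - b³ + b to the basis.

S(g_3,g_4): lcm = ab². S = -a - b⁴ - 1.
  leading term a: no divisor's leading term divides it; move -a to the remainder.
  leading term b⁴: no divisor's leading term divides it; move -b⁴ to the remainder.
  leading term 1: no divisor's leading term divides it; move -1 to the remainder.
  remainder -a - b⁴ - 1 ≠ 0; add g_5 = -a - b⁴ - 1 to the basis.

S(f_2,g_5): lcm = a²b. S = -a² - ab⁵ + a - b².
  leading term a²: subtract (1)·f_1 from -a² - ab⁵ + a - b² → -ab⁵ + ab + a - b² + b + 1
  leading term ab⁵: subtract (-b³)·g_3 from -ab⁵ + ab + a - b² + b + 1 → ab⁴ - ab³ + ab + a - b⁵ - b³ - b² + b + 1
  leading term ab⁴: subtract (b²)·g_3 from ab⁴ - ab³ + ab + a - b⁵ - b³ - b² + b + 1 → ab³ + ab² + ab + a - b⁵ + b⁴ - b³ + b + 1
  leading term ab³: subtract (b)·g_3 from ab³ + ab² + ab + a - b⁵ + b⁴ - b³ + b + 1 → -ab + a - b⁵ + b⁴ - b + 1
  leading term ab: subtract (1)·g_4 from -ab + a - b⁵ + b⁴ - b + 1 → -a - b⁵ + b⁴ + b³ + b + 1
  leading term a: subtract (1)·g_5 from -a - b⁵ + b⁴ + b³ + b + 1 → -b⁵ - b⁴ + b³ + b - 1
  leading term b⁵: no divisor's leading term divides it; move -b⁵ to the remainder.
  leading term b⁴: no divisor's leading term divides it; move -b⁴ to the remainder.
  leading term b³: no divisor's leading term divides it; move b³ to the remainder.
  leading term b: no divisor's leading term divides it; move b to the remainder.
  leading term 1: no divisor's leading term divides it; move -1 to the remainder.
  remainder -b⁵ - b⁴ + b³ + b - 1 ≠ 0; add g_6 = -b⁵ - b⁴ + b³ + b - 1 to the basis.

The other S-polynomials (S(f_2,g_3), S(f_1,g_4), S(f_2,g_4), S(f_1,g_5), S(g_3,g_5), S(g_4,g_5), S(f_1,g_6), S(f_2,g_6), S(g_3,g_6), S(g_4,g_6), S(g_5,g_6)) all reduce to 0 modulo the current basis, so we have a Gröbner basis.
Inter-reduce: drop elements whose leading term is divisible by another's, tail-reduce, and make monic.
Reduced Gröbner basis: {a + b⁴ + 1, b⁵ + b⁴ - b³ - b + 1}.

Buchberger on the second generating set:
h_1 = a²b - a² + ab + a - b², LT = a²b.
h_2 = a² + ab + b + 1, LT = a².

S(h_1,h_2): lcm = a²b. S = -a² - ab² + ab + a + b² - b.
  leading term a²: subtract (-1)·h_2 from -a² - ab² + ab + a + b² - b → -ab² - ab + a + b² + 1
  leading term ab²: no divisor's leading term divides it; move -ab² to the remainder.
  leading term ab: no divisor's leading term divides it; move -ab to the remainder.
  leading term a: no divisor's leading term divides it; move a to the remainder.
  leading term b²: no divisor's leading term divides it; move b² to the remainder.
  leading term 1: no divisor's leading term divides it; move 1 to the remainder.
  remainder -ab² - ab + a + b² + 1 ≠ 0; add k_3 = -ab² - ab + a + b² + 1 to the basis.

S(h_1,k_3): lcm = a²b². S = a²b + a² - ab² + ab + a - b³.
  leading term a²b: subtract (1)·h_1 from a²b + a² - ab² + ab + a - b³ → -a² - ab² - b³ + b²
  leading term a²: subtract (-1)·h_2 from -a² - ab² - b³ + b² → -ab² + ab - b³ + b² + b + 1
  leading term ab²: subtract (1)·k_3 from -ab² + ab - b³ + b² + b + 1 → -ab - a - b³ + b
  leading term ab: no divisor's leading term divides it; move -ab to the remainder.
  leading term a: no divisor's leading term divides it; move -a to the remainder.
  leading term b³: no divisor's leading term divides it; move -b³ to the remainder.
  leading term b: no divisor's leading term divides it; move b to the remainder.
  remainder -ab - a - b³ + b ≠ 0; add k_4 = -ab - a - b³ + b to the basis.

S(k_3,k_4): lcm = ab². S = -a - b⁴ - 1.
  leading term a: no divisor's leading term divides it; move -a to the remainder.
  leading term b⁴: no divisor's leading term divides it; move -b⁴ to the remainder.
  leading term 1: no divisor's leading term divides it; move -1 to the remainder.
  remainder -a - b⁴ - 1 ≠ 0; add k_5 = -a - b⁴ - 1 to the basis.

S(h_1,k_5): lcm = a²b. S = -a² - ab⁵ + a - b².
  leading term a²: subtract (-1)·h_2 from -a² - ab⁵ + a - b² → -ab⁵ + ab + a - b² + b + 1
  leading term ab⁵: subtract (b³)·k_3 from -ab⁵ + ab + a - b² + b + 1 → ab⁴ - ab³ + ab + a - b⁵ - b³ - b² + b + 1
  leading term ab⁴: subtract (-b²)·k_3 from ab⁴ - ab³ + ab + a - b⁵ - b³ - b² + b + 1 → ab³ + ab² + ab + a - b⁵ + b⁴ - b³ + b + 1
  leading term ab³: subtract (-b)·k_3 from ab³ + ab² + ab + a - b⁵ + b⁴ - b³ + b + 1 → -ab + a - b⁵ + b⁴ - b + 1
  leading term ab: subtract (1)·k_4 from -ab + a - b⁵ + b⁴ - b + 1 → -a - b⁵ + b⁴ + b³ + b + 1
  leading term a: subtract (1)·k_5 from -a - b⁵ + b⁴ + b³ + b + 1 → -b⁵ - b⁴ + b³ + b - 1
  leading term b⁵: no divisor's leading term divides it; move -b⁵ to the remainder.
  leading term b⁴: no divisor's leading term divides it; move -b⁴ to the remainder.
  leading term b³: no divisor's leading term divides it; move b³ to the remainder.
  leading term b: no divisor's leading term divides it; move b to the remainder.
  leading term 1: no divisor's leading term divides it; move -1 to the remainder.
  remainder -b⁵ - b⁴ + b³ + b - 1 ≠ 0; add k_6 = -b⁵ - b⁴ + b³ + b - 1 to the basis.

The other S-polynomials (S(h_2,k_3), S(h_1,k_4), S(h_2,k_4), S(h_2,k_5), S(k_3,k_5), S(k_4,k_5), S(h_1,k_6), S(h_2,k_6), S(k_3,k_6), S(k_4,k_6), S(k_5,k_6)) all reduce to 0 modulo the current basis, so we have a Gröbner basis.
Inter-reduce: drop elements whose leading term is divisible by another's, tail-reduce, and make monic.
Reduced Gröbner basis: {a + b⁴ + 1, b⁵ + b⁴ - b³ - b + 1}.

Same reduced basis, so the two generating sets span the same ideal.

Yes, the ideals are equal.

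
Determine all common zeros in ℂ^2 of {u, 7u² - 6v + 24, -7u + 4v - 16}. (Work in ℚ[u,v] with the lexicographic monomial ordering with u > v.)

Compute a lex Gröbner basis by Buchberger's algorithm.
f_1 = u, LT = u.
f_2 = 7u² - 6v + 24, LT = u².
f_3 = -7u + 4v - 16, LT = u.

S(f_1,f_2): lcm = u². S = 6/7v - 24/7.
  leading term v: no divisor's leading term divides it; move 6/7v to the remainder.
  leading term 1: no divisor's leading term divides it; move -24/7 to the remainder.
  remainder 6/7v - 24/7 ≠ 0; add h_4 = 6/7v - 24/7 to the basis.

The other S-polynomials (S(f_1,f_3), S(f_2,f_3), S(f_1,h_4), S(f_2,h_4), S(f_3,h_4)) all reduce to 0 modulo the current basis, so we have a Gröbner basis.
Inter-reduce: drop elements whose leading term is divisible by another's, tail-reduce, and make monic.
Reduced Gröbner basis: {u, v - 4}.

Elimination: the polynomial v - 4 lies in the elimination ideal for v, so v ∈ {4}. For each such v, the remaining basis elements (now univariate) give the rest of the solution.
  v = 4: the earlier basis element becomes u = 0, giving u = 0 — point (0, 4).
This is the nonlinear analogue of row-reducing a linear system.

{(0, 4)}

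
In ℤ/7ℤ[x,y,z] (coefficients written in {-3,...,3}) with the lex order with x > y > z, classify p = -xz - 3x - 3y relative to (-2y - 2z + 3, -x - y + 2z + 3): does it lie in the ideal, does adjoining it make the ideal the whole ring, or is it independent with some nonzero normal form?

First compute the reduced Gröbner basis of I by Buchberger's algorithm.
f_1 = -2y - 2z + 3, LT = y.
f_2 = -x - y + 2z + 3, LT = x.

The S-polynomials (S(f_1,f_2)) all reduce to 0 modulo the current basis, so we have a Gröbner basis.
Inter-reduce: drop elements whose leading term is divisible by another's, tail-reduce, and make monic.
Reduced Gröbner basis: {x - 3z + 2, y + z + 2}.
Label its elements g_1 = x - 3z + 2, g_2 = y + z + 2.

Reduce p = -xz - 3x - 3y modulo G:
  leading term xz: subtract (-z)·g_1 from -xz - 3x - 3y → -3x - 3y - 3z² + 2z
  leading term x: subtract (-3)·g_1 from -3x - 3y - 3z² + 2z → -3y - 3z² - 1
  leading term y: subtract (-3)·g_2 from -3y - 3z² - 1 → -3z² + 3z - 2
  leading term z²: no divisor's leading term divides it; move -3z² to the remainder.
  leading term z: no divisor's leading term divides it; move 3z to the remainder.
  leading term 1: no divisor's leading term divides it; move -2 to the remainder.
  normal form = -3z² + 3z - 2.
The normal form is nonzero, so p ∉ I. Since p minus its normal form lies in I, I + (p) = I + (r) where r = -3z² + 3z - 2; decide whether this ideal is the whole ring.
Run Buchberger on G together with r (pairs among the g_i already reduce to 0 since G is a Gröbner basis):
g_1 = x - 3z + 2, LT = x.
g_2 = y + z + 2, LT = y.
r = -3z² + 3z - 2, LT = z².

The S-polynomials (S(g_1,g_2), S(g_1,r), S(g_2,r)) all reduce to 0 modulo the current basis, so we have a Gröbner basis.
Inter-reduce: drop elements whose leading term is divisible by another's, tail-reduce, and make monic.
Reduced Gröbner basis: {x - 3z + 2, y + z + 2, z² - z + 3}.
The reduced Gröbner basis of I + (p) is {x - 3z + 2, y + z + 2, z² - z + 3} ≠ {1}, a proper ideal, so the enlarged system stays consistent: p is independent of I, with normal form -3z² + 3z - 2.

-xz - 3x - 3y is independent of I; its normal form modulo I is -3z² + 3z - 2.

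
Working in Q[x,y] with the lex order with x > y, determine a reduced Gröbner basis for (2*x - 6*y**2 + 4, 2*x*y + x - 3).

G = {x - 3*y**2 + 2, y**3 + 1/2*y**2 - 2/3*y - 5/6}

f_1 = 2*x - 6*y**2 + 4, LT = x.
f_2 = 2*x*y + x - 3, LT = x*y.

S(f_1,f_2): lcm = x*y. S = -1/2*x - 3*y**3 + 2*y + 3/2.
  leading term x: subtract (-1/4)·f_1 from -1/2*x - 3*y**3 + 2*y + 3/2 → -3*y**3 - 3/2*y**2 + 2*y + 5/2
  leading term y**3: no divisor's leading term divides it; move -3*y**3 to the remainder.
  leading term y**2: no divisor's leading term divides it; move -3/2*y**2 to the remainder.
  leading term y: no divisor's leading term divides it; move 2*y to the remainder.
  leading term 1: no divisor's leading term divides it; move 5/2 to the remainder.
  remainder -3*y**3 - 3/2*y**2 + 2*y + 5/2 ≠ 0; add g_3 = -3*y**3 - 3/2*y**2 + 2*y + 5/2 to the basis.

The other S-polynomials (S(f_1,g_3), S(f_2,g_3)) all reduce to 0 modulo the current basis, so we have a Gröbner basis.
Inter-reduce: drop elements whose leading term is divisible by another's, tail-reduce, and make monic.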